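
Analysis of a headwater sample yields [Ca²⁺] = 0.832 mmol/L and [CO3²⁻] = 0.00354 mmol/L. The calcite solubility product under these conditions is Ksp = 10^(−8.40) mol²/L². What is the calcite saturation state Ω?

Ω = 0.740

Ksp = 10^(−8.40) = 3.981×10^-9
Ω = [Ca²⁺][CO3²⁻]/Ksp = (0.832×10^-3)(0.00354×10^-3) / 3.981×10^-9 = 0.740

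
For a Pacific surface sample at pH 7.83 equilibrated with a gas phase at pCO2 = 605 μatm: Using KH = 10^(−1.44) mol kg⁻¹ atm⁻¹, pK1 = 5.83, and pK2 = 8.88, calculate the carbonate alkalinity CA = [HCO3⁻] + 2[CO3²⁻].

CA = 2.59 mmol/kg

[CO2*] = KH · pCO2 = 10^(−1.44) × 605×10^-6 = 2.197×10^-5 mol/kg
α₀ = 1/(1 + K1/[H⁺] + K1K2/[H⁺]²) = 1/(1 + 10^+2.00 + 10^+0.95) = 0.009098
DIC = [CO2*]/α₀ = 2.197×10^-5 / 0.009098 = 2.414 mmol/kg
CA = (α₁ + 2α₂)·DIC = (0.9098 + 2×0.08109) × 2.414 = 2.59 mmol/kg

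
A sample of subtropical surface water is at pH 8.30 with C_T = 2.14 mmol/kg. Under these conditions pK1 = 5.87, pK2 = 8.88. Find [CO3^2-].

[CO3²⁻] = 0.444 mmol/kg

α₂ = 1 / (1 + [H⁺]/K2 + [H⁺]²/(K1K2)) = 1 / (1 + 10^+0.58 + 10^-1.85)
   = 1 / (1 + 3.8019 + 0.014125) = 1/4.8160 = 0.2076
[CO3²⁻] = α₂ × DIC = 0.2076 × 2.14 = 0.444 mmol/kg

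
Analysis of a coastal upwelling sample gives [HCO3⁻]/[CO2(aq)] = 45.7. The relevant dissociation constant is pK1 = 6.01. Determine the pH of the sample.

pH = 7.67

From K1 = [H⁺][HCO3⁻]/[CO2(aq)]:  pH = pK1 + log₁₀([HCO3⁻]/[CO2(aq)])
log₁₀(45.7) = +1.660
pH = 6.01 + (+1.660) = 7.67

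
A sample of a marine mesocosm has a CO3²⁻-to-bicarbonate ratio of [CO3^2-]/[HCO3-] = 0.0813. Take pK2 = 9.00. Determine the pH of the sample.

pH = 7.91

From K2 = [H⁺][CO3^2-]/[HCO3-]:  pH = pK2 + log₁₀([CO3^2-]/[HCO3-])
log₁₀(0.0813) = -1.090
pH = 9.00 + (-1.090) = 7.91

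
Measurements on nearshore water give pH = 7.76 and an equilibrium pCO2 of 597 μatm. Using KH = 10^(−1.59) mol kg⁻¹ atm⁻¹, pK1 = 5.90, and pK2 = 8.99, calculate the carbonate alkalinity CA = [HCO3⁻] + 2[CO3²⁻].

CA = 1.24 mmol/kg

[CO2*] = KH · pCO2 = 10^(−1.59) × 597×10^-6 = 1.535×10^-5 mol/kg
α₀ = 1/(1 + K1/[H⁺] + K1K2/[H⁺]²) = 1/(1 + 10^+1.86 + 10^+0.63) = 0.01287
DIC = [CO2*]/α₀ = 1.535×10^-5 / 0.01287 = 1.192 mmol/kg
CA = (α₁ + 2α₂)·DIC = (0.9322 + 2×0.05489) × 1.192 = 1.24 mmol/kg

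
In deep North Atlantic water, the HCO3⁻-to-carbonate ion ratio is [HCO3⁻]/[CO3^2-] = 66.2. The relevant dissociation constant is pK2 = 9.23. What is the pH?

From K2 = [H⁺][CO3^2-]/[HCO3⁻]:  pH = pK2 − log₁₀([HCO3⁻]/[CO3^2-])
log₁₀(66.2) = +1.821
pH = 9.23 − (+1.821) = 7.41

pH = 7.41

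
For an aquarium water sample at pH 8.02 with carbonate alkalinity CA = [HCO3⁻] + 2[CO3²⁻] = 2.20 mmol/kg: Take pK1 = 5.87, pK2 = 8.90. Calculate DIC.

CA = [HCO3⁻] + 2[CO3²⁻] = (α₁ + 2α₂)·DIC
At pH 8.02: [H⁺]/K1 = 10^-2.15 = 0.0070795, K2/[H⁺] = 10^-0.88 = 0.13183
α₁ = 1/(1 + 0.0070795 + 0.13183) = 1/1.1389 = 0.8780; α₂ = α₁·K2/[H⁺] = 0.1157
α₁ + 2α₂ = 1.1095
DIC = CA / (α₁ + 2α₂) = 2.20 / 1.1095 = 1.98 mmol/kg

DIC = 1.98 mmol/kg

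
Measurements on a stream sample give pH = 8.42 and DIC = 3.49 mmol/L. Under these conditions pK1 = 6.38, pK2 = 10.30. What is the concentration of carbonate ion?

α₂ = 1 / (1 + [H⁺]/K2 + [H⁺]²/(K1K2)) = 1 / (1 + 10^+1.88 + 10^-0.16)
   = 1 / (1 + 75.858 + 0.69183) = 1/77.550 = 0.01289
[CO3²⁻] = α₂ × DIC = 0.01289 × 3.49 = 0.0450 mmol/L

[CO3²⁻] = 0.0450 mmol/L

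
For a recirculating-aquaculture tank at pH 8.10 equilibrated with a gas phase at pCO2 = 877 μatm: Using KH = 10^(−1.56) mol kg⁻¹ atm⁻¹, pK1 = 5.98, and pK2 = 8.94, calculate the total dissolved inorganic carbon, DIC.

[CO2*] = KH · pCO2 = 10^(−1.56) × 877×10^-6 = 2.415×10^-5 mol/kg
α₀ = 1/(1 + K1/[H⁺] + K1K2/[H⁺]²) = 1/(1 + 10^+2.12 + 10^+1.28) = 0.006584
DIC = [CO2*]/α₀ = 2.415×10^-5 / 0.006584 = 3.67 mmol/kg

DIC = 3.67 mmol/kg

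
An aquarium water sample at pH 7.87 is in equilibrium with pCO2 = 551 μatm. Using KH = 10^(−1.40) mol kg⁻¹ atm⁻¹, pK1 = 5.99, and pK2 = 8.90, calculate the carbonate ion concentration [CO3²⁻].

[CO2*] = KH · pCO2 = 10^(−1.40) × 551×10^-6 = 2.194×10^-5 mol/kg
α₀ = 1/(1 + K1/[H⁺] + K1K2/[H⁺]²) = 1/(1 + 10^+1.88 + 10^+0.85) = 0.01191
DIC = [CO2*]/α₀ = 2.194×10^-5 / 0.01191 = 1.841 mmol/kg
[CO3²⁻] = α₂·DIC; α₂ = 0.08434, so [CO3²⁻] = 0.08434 × 1.841 = 0.155 mmol/kg

[CO3²⁻] = 0.155 mmol/kg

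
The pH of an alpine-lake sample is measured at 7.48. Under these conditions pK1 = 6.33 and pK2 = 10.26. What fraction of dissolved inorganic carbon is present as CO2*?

α₀ = 0.0660

α₀ = 1 / (1 + K1/[H⁺] + K1K2/[H⁺]²) = 1 / (1 + 10^+1.15 + 10^-1.63)
   = 1 / (1 + 14.125 + 0.023442) = 1/15.149 = 0.06601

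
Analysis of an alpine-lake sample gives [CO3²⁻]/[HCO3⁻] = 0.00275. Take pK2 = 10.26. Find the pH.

pH = 7.70

From K2 = [H⁺][CO3²⁻]/[HCO3⁻]:  pH = pK2 + log₁₀([CO3²⁻]/[HCO3⁻])
log₁₀(0.00275) = -2.561
pH = 10.26 + (-2.561) = 7.70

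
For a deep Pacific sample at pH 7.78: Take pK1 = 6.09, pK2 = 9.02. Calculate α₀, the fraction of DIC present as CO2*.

α₀ = 1 / (1 + K1/[H⁺] + K1K2/[H⁺]²) = 1 / (1 + 10^+1.69 + 10^+0.45)
   = 1 / (1 + 48.978 + 2.8184) = 1/52.796 = 0.01894

α₀ = 0.0189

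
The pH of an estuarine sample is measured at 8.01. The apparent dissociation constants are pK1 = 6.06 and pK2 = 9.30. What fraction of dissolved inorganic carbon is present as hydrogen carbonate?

α₁ = 1 / (1 + [H⁺]/K1 + K2/[H⁺]) = 1 / (1 + 10^-1.95 + 10^-1.29)
   = 1 / (1 + 0.011220 + 0.051286) = 1/1.0625 = 0.9412

α₁ = 0.941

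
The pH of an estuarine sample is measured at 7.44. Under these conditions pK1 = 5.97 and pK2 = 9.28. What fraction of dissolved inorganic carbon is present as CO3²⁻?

α₂ = 0.0138

α₂ = 1 / (1 + [H⁺]/K2 + [H⁺]²/(K1K2)) = 1 / (1 + 10^+1.84 + 10^+0.37)
   = 1 / (1 + 69.183 + 2.3442) = 1/72.527 = 0.01379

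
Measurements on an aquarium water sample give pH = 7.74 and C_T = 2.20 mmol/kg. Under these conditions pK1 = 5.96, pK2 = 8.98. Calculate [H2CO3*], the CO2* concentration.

α₀ = 1 / (1 + K1/[H⁺] + K1K2/[H⁺]²) = 1 / (1 + 10^+1.78 + 10^+0.54)
   = 1 / (1 + 60.256 + 3.4674) = 1/64.723 = 0.01545
[CO2*] = α₀ × DIC = 0.01545 × 2.20 = 0.0340 mmol/kg

[CO2*] = 0.0340 mmol/kg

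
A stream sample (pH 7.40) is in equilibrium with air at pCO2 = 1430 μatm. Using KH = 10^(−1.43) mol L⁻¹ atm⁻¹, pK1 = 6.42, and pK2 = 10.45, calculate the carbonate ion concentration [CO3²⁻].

[CO2*] = KH · pCO2 = 10^(−1.43) × 1430×10^-6 = 5.313×10^-5 mol/L
α₀ = 1/(1 + K1/[H⁺] + K1K2/[H⁺]²) = 1/(1 + 10^+0.98 + 10^-2.07) = 0.09471
DIC = [CO2*]/α₀ = 5.313×10^-5 / 0.09471 = 0.5610 mmol/L
[CO3²⁻] = α₂·DIC; α₂ = 0.0008061, so [CO3²⁻] = 0.0008061 × 0.5610 = 0.000452 mmol/L = 0.452 μmol/L

[CO3²⁻] = 0.452 μmol/L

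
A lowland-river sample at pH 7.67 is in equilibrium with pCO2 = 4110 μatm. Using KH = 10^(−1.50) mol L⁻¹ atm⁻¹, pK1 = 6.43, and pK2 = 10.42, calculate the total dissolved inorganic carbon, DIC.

[CO2*] = KH · pCO2 = 10^(−1.50) × 4110×10^-6 = 1.300×10^-4 mol/L
α₀ = 1/(1 + K1/[H⁺] + K1K2/[H⁺]²) = 1/(1 + 10^+1.24 + 10^-1.51) = 0.05432
DIC = [CO2*]/α₀ = 1.300×10^-4 / 0.05432 = 2.39 mmol/L

DIC = 2.39 mmol/L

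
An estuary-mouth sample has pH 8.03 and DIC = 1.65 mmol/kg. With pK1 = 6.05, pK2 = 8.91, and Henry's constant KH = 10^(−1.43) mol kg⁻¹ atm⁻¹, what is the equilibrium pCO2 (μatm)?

pCO2 = 407 μatm

α₀ = 1 / (1 + K1/[H⁺] + K1K2/[H⁺]²) = 1 / (1 + 10^+1.98 + 10^+1.10)
   = 1 / (1 + 95.499 + 12.589) = 1/109.09 = 0.009167
[CO2*] = α₀ × DIC = 0.009167 × 1.65 = 0.01513 mmol/kg = 15.13 μmol/kg
pCO2 = [CO2*]/KH = 1.513×10^-5 / 3.715×10^-2 = 407 μatm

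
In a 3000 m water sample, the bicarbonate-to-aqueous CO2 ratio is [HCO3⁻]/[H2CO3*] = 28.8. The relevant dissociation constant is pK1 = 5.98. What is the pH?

From K1 = [H⁺][HCO3⁻]/[H2CO3*]:  pH = pK1 + log₁₀([HCO3⁻]/[H2CO3*])
log₁₀(28.8) = +1.459
pH = 5.98 + (+1.459) = 7.44

pH = 7.44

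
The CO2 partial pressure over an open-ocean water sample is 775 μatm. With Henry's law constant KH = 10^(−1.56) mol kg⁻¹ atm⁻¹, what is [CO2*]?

KH = 10^(−1.56) = 2.754×10^-2 mol kg⁻¹ atm⁻¹
[CO2*] = KH · pCO2 = 2.754×10^-2 × 775×10^-6 atm = 2.13×10^-5 mol/kg

[CO2*] = 21.3 μmol/kg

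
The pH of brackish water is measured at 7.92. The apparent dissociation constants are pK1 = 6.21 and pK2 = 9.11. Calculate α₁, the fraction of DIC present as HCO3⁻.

α₁ = 0.922

α₁ = 1 / (1 + [H⁺]/K1 + K2/[H⁺]) = 1 / (1 + 10^-1.71 + 10^-1.19)
   = 1 / (1 + 0.019498 + 0.064565) = 1/1.0841 = 0.9225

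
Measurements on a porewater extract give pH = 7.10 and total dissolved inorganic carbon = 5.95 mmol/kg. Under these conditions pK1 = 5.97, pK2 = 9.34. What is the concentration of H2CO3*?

α₀ = 1 / (1 + K1/[H⁺] + K1K2/[H⁺]²) = 1 / (1 + 10^+1.13 + 10^-1.11)
   = 1 / (1 + 13.490 + 0.077625) = 1/14.567 = 0.06865
[CO2*] = α₀ × DIC = 0.06865 × 5.95 = 0.408 mmol/kg

[CO2*] = 0.408 mmol/kg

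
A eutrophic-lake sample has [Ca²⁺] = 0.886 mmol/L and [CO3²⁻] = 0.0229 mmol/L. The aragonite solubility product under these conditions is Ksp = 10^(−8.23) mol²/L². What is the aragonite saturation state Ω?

Ω = 3.45

Ksp = 10^(−8.23) = 5.888×10^-9
Ω = [Ca²⁺][CO3²⁻]/Ksp = (0.886×10^-3)(0.0229×10^-3) / 5.888×10^-9 = 3.45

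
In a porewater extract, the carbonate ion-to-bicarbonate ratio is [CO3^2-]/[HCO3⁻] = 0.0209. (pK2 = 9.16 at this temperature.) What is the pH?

From K2 = [H⁺][CO3^2-]/[HCO3⁻]:  pH = pK2 + log₁₀([CO3^2-]/[HCO3⁻])
log₁₀(0.0209) = -1.680
pH = 9.16 + (-1.680) = 7.48

pH = 7.48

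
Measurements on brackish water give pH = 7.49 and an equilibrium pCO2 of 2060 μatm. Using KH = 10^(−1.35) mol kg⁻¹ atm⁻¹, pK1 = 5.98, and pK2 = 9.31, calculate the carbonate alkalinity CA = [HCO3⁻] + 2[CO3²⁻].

CA = 3.07 mmol/kg

[CO2*] = KH · pCO2 = 10^(−1.35) × 2060×10^-6 = 9.202×10^-5 mol/kg
α₀ = 1/(1 + K1/[H⁺] + K1K2/[H⁺]²) = 1/(1 + 10^+1.51 + 10^-0.31) = 0.02954
DIC = [CO2*]/α₀ = 9.202×10^-5 / 0.02954 = 3.115 mmol/kg
CA = (α₁ + 2α₂)·DIC = (0.9560 + 2×0.01447) × 3.115 = 3.07 mmol/kg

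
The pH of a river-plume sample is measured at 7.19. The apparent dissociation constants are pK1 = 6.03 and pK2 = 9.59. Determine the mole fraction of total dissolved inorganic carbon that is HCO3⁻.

α₁ = 0.932

α₁ = 1 / (1 + [H⁺]/K1 + K2/[H⁺]) = 1 / (1 + 10^-1.16 + 10^-2.40)
   = 1 / (1 + 0.069183 + 0.0039811) = 1/1.0732 = 0.9318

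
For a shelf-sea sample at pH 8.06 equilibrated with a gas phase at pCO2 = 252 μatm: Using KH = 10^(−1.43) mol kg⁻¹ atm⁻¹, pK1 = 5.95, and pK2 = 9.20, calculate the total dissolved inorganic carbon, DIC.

[CO2*] = KH · pCO2 = 10^(−1.43) × 252×10^-6 = 9.363×10^-6 mol/kg
α₀ = 1/(1 + K1/[H⁺] + K1K2/[H⁺]²) = 1/(1 + 10^+2.11 + 10^+0.97) = 0.007186
DIC = [CO2*]/α₀ = 9.363×10^-6 / 0.007186 = 1.30 mmol/kg

DIC = 1.30 mmol/kg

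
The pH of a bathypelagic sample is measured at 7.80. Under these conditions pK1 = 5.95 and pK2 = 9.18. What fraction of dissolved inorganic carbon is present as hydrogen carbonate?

α₁ = 0.947

α₁ = 1 / (1 + [H⁺]/K1 + K2/[H⁺]) = 1 / (1 + 10^-1.85 + 10^-1.38)
   = 1 / (1 + 0.014125 + 0.041687) = 1/1.0558 = 0.9471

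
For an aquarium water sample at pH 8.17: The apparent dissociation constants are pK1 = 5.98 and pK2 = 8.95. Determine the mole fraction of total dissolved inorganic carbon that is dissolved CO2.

α₀ = 0.00551

α₀ = 1 / (1 + K1/[H⁺] + K1K2/[H⁺]²) = 1 / (1 + 10^+2.19 + 10^+1.41)
   = 1 / (1 + 154.88 + 25.704) = 1/181.59 = 0.005507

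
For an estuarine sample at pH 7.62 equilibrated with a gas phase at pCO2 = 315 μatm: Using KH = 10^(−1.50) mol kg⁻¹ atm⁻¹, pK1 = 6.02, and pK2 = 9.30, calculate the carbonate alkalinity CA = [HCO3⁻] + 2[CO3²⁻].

[CO2*] = KH · pCO2 = 10^(−1.50) × 315×10^-6 = 9.961×10^-6 mol/kg
α₀ = 1/(1 + K1/[H⁺] + K1K2/[H⁺]²) = 1/(1 + 10^+1.60 + 10^-0.08) = 0.02401
DIC = [CO2*]/α₀ = 9.961×10^-6 / 0.02401 = 0.4148 mmol/kg
CA = (α₁ + 2α₂)·DIC = (0.9560 + 2×0.01997) × 0.4148 = 0.413 mmol/kg

CA = 0.413 mmol/kg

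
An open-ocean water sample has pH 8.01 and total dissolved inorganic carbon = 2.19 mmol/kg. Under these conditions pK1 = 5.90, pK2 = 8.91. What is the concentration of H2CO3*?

[CO2*] = 15.0 μmol/kg

α₀ = 1 / (1 + K1/[H⁺] + K1K2/[H⁺]²) = 1 / (1 + 10^+2.11 + 10^+1.21)
   = 1 / (1 + 128.82 + 16.218) = 1/146.04 = 0.006847
[CO2*] = α₀ × DIC = 0.006847 × 2.19 = 0.0150 mmol/kg = 15.0 μmol/kg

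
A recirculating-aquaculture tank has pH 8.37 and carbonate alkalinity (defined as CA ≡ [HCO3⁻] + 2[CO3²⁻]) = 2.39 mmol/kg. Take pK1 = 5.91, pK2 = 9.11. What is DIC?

DIC = 2.08 mmol/kg

CA = [HCO3⁻] + 2[CO3²⁻] = (α₁ + 2α₂)·DIC
At pH 8.37: [H⁺]/K1 = 10^-2.46 = 0.0034674, K2/[H⁺] = 10^-0.74 = 0.18197
α₁ = 1/(1 + 0.0034674 + 0.18197) = 1/1.1854 = 0.8436; α₂ = α₁·K2/[H⁺] = 0.1535
α₁ + 2α₂ = 1.1506
DIC = CA / (α₁ + 2α₂) = 2.39 / 1.1506 = 2.08 mmol/kg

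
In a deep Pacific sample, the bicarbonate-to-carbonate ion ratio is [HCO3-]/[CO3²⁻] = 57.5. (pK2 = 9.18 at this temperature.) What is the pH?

pH = 7.42

From K2 = [H⁺][CO3²⁻]/[HCO3-]:  pH = pK2 − log₁₀([HCO3-]/[CO3²⁻])
log₁₀(57.5) = +1.760
pH = 9.18 − (+1.760) = 7.42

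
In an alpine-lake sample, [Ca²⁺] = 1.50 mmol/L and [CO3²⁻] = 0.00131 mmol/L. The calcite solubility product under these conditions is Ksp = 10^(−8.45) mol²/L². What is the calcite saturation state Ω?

Ω = 0.554

Ksp = 10^(−8.45) = 3.548×10^-9
Ω = [Ca²⁺][CO3²⁻]/Ksp = (1.50×10^-3)(0.00131×10^-3) / 3.548×10^-9 = 0.554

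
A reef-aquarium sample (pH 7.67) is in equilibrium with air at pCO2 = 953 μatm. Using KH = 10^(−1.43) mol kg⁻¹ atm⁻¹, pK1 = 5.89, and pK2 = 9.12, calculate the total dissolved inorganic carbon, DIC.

DIC = 2.24 mmol/kg

[CO2*] = KH · pCO2 = 10^(−1.43) × 953×10^-6 = 3.541×10^-5 mol/kg
α₀ = 1/(1 + K1/[H⁺] + K1K2/[H⁺]²) = 1/(1 + 10^+1.78 + 10^+0.33) = 0.01577
DIC = [CO2*]/α₀ = 3.541×10^-5 / 0.01577 = 2.24 mmol/kg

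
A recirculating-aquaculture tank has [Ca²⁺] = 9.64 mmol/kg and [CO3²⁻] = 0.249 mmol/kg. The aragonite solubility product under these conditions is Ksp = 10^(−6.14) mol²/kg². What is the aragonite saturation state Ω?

Ksp = 10^(−6.14) = 7.244×10^-7
Ω = [Ca²⁺][CO3²⁻]/Ksp = (9.64×10^-3)(0.249×10^-3) / 7.244×10^-7 = 3.31

Ω = 3.31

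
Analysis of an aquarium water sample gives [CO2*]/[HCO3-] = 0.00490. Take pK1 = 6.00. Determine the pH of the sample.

From K1 = [H⁺][HCO3-]/[CO2*]:  pH = pK1 − log₁₀([CO2*]/[HCO3-])
log₁₀(0.00490) = -2.310
pH = 6.00 − (-2.310) = 8.31

pH = 8.31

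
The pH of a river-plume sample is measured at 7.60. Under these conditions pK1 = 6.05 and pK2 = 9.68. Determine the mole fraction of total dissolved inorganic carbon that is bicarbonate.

α₁ = 0.965

α₁ = 1 / (1 + [H⁺]/K1 + K2/[H⁺]) = 1 / (1 + 10^-1.55 + 10^-2.08)
   = 1 / (1 + 0.028184 + 0.0083176) = 1/1.0365 = 0.9648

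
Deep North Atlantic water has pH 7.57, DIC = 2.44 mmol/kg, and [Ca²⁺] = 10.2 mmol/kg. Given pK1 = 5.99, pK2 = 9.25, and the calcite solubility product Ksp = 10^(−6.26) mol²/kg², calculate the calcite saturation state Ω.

Ω = 0.904

α₂ = 1 / (1 + [H⁺]/K2 + [H⁺]²/(K1K2)) = 1 / (1 + 10^+1.68 + 10^+0.10)
   = 1 / (1 + 47.863 + 1.2589) = 1/50.122 = 0.01995
[CO3²⁻] = α₂ × DIC = 0.01995 × 2.44 = 0.04868 mmol/kg
Ksp = 10^(−6.26) = 5.495×10^-7
Ω = [Ca²⁺][CO3²⁻]/Ksp = (10.2×10^-3)(4.868×10^-5) / 5.495×10^-7 = 0.904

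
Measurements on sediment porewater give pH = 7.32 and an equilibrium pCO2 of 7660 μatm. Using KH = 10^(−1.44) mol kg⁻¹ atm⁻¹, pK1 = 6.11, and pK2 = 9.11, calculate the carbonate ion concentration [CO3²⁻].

[CO2*] = KH · pCO2 = 10^(−1.44) × 7660×10^-6 = 2.781×10^-4 mol/kg
α₀ = 1/(1 + K1/[H⁺] + K1K2/[H⁺]²) = 1/(1 + 10^+1.21 + 10^-0.58) = 0.05720
DIC = [CO2*]/α₀ = 2.781×10^-4 / 0.05720 = 4.862 mmol/kg
[CO3²⁻] = α₂·DIC; α₂ = 0.01505, so [CO3²⁻] = 0.01505 × 4.862 = 0.0732 mmol/kg

[CO3²⁻] = 0.0732 mmol/kg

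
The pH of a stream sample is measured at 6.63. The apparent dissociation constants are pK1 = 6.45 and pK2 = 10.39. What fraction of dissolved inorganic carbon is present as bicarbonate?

α₁ = 0.602

α₁ = 1 / (1 + [H⁺]/K1 + K2/[H⁺]) = 1 / (1 + 10^-0.18 + 10^-3.76)
   = 1 / (1 + 0.66069 + 0.00017378) = 1/1.6609 = 0.6021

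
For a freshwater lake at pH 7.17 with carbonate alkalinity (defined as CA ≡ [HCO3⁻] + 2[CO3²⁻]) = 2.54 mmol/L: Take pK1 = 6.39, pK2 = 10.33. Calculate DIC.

CA = [HCO3⁻] + 2[CO3²⁻] = (α₁ + 2α₂)·DIC
At pH 7.17: [H⁺]/K1 = 10^-0.78 = 0.16596, K2/[H⁺] = 10^-3.16 = 0.00069183
α₁ = 1/(1 + 0.16596 + 0.00069183) = 1/1.1667 = 0.8572; α₂ = α₁·K2/[H⁺] = 0.0005930
α₁ + 2α₂ = 0.8583
DIC = CA / (α₁ + 2α₂) = 2.54 / 0.8583 = 2.96 mmol/L

DIC = 2.96 mmol/L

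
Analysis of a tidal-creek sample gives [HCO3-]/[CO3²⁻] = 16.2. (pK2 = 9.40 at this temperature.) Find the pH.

From K2 = [H⁺][CO3²⁻]/[HCO3-]:  pH = pK2 − log₁₀([HCO3-]/[CO3²⁻])
log₁₀(16.2) = +1.210
pH = 9.40 − (+1.210) = 8.19

pH = 8.19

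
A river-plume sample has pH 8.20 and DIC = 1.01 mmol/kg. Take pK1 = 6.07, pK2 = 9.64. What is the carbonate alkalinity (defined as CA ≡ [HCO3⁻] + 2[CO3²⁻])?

CA = [HCO3⁻] + 2[CO3²⁻] = (α₁ + 2α₂)·DIC
At pH 8.20: [H⁺]/K1 = 10^-2.13 = 0.0074131, K2/[H⁺] = 10^-1.44 = 0.036308
α₁ = 1/(1 + 0.0074131 + 0.036308) = 1/1.0437 = 0.9581; α₂ = α₁·K2/[H⁺] = 0.03479
α₁ + 2α₂ = 1.0277
CA = 1.0277 × 1.01 = 1.04 mmol/kg

CA = 1.04 mmol/kg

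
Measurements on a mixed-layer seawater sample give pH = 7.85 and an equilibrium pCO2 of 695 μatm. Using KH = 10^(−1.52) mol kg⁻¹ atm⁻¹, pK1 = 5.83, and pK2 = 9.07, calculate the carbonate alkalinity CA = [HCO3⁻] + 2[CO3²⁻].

CA = 2.46 mmol/kg

[CO2*] = KH · pCO2 = 10^(−1.52) × 695×10^-6 = 2.099×10^-5 mol/kg
α₀ = 1/(1 + K1/[H⁺] + K1K2/[H⁺]²) = 1/(1 + 10^+2.02 + 10^+0.80) = 0.008927
DIC = [CO2*]/α₀ = 2.099×10^-5 / 0.008927 = 2.351 mmol/kg
CA = (α₁ + 2α₂)·DIC = (0.9347 + 2×0.05632) × 2.351 = 2.46 mmol/kg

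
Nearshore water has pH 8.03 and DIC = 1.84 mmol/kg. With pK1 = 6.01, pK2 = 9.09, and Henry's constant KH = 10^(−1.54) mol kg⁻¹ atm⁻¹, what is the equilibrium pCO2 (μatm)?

α₀ = 1 / (1 + K1/[H⁺] + K1K2/[H⁺]²) = 1 / (1 + 10^+2.02 + 10^+0.96)
   = 1 / (1 + 104.71 + 9.1201) = 1/114.83 = 0.008708
[CO2*] = α₀ × DIC = 0.008708 × 1.84 = 0.01602 mmol/kg = 16.02 μmol/kg
pCO2 = [CO2*]/KH = 1.602×10^-5 / 2.884×10^-2 = 556 μatm

pCO2 = 556 μatm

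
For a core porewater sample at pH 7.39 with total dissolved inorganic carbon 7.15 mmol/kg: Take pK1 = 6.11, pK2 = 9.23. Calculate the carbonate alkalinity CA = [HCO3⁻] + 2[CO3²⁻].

CA = 6.90 mmol/kg

CA = [HCO3⁻] + 2[CO3²⁻] = (α₁ + 2α₂)·DIC
At pH 7.39: [H⁺]/K1 = 10^-1.28 = 0.052481, K2/[H⁺] = 10^-1.84 = 0.014454
α₁ = 1/(1 + 0.052481 + 0.014454) = 1/1.0669 = 0.9373; α₂ = α₁·K2/[H⁺] = 0.01355
α₁ + 2α₂ = 0.9644
CA = 0.9644 × 7.15 = 6.90 mmol/kg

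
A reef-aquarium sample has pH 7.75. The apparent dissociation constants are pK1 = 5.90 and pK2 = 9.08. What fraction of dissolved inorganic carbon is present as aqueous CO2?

α₀ = 1 / (1 + K1/[H⁺] + K1K2/[H⁺]²) = 1 / (1 + 10^+1.85 + 10^+0.52)
   = 1 / (1 + 70.795 + 3.3113) = 1/75.106 = 0.01331

α₀ = 0.0133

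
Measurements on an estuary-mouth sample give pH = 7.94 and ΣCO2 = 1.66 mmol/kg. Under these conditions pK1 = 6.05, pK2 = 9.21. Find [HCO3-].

α₁ = 1 / (1 + [H⁺]/K1 + K2/[H⁺]) = 1 / (1 + 10^-1.89 + 10^-1.27)
   = 1 / (1 + 0.012882 + 0.053703) = 1/1.0666 = 0.9376
[HCO3⁻] = α₁ × DIC = 0.9376 × 1.66 = 1.56 mmol/kg

[HCO3⁻] = 1.56 mmol/kg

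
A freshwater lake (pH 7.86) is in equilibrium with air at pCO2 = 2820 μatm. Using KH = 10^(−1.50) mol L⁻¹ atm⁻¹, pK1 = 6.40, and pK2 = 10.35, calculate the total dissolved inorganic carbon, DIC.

[CO2*] = KH · pCO2 = 10^(−1.50) × 2820×10^-6 = 8.918×10^-5 mol/L
α₀ = 1/(1 + K1/[H⁺] + K1K2/[H⁺]²) = 1/(1 + 10^+1.46 + 10^-1.03) = 0.03341
DIC = [CO2*]/α₀ = 8.918×10^-5 / 0.03341 = 2.67 mmol/L

DIC = 2.67 mmol/L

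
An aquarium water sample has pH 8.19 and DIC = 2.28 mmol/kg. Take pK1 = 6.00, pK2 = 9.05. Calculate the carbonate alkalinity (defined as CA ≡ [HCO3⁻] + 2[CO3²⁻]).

CA = 2.54 mmol/kg

CA = [HCO3⁻] + 2[CO3²⁻] = (α₁ + 2α₂)·DIC
At pH 8.19: [H⁺]/K1 = 10^-2.19 = 0.0064565, K2/[H⁺] = 10^-0.86 = 0.13804
α₁ = 1/(1 + 0.0064565 + 0.13804) = 1/1.1445 = 0.8737; α₂ = α₁·K2/[H⁺] = 0.1206
α₁ + 2α₂ = 1.1150
CA = 1.1150 × 2.28 = 2.54 mmol/kg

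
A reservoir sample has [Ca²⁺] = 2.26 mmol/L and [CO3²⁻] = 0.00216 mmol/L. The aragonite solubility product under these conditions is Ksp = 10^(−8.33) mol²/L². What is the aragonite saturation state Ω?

Ω = 1.04

Ksp = 10^(−8.33) = 4.677×10^-9
Ω = [Ca²⁺][CO3²⁻]/Ksp = (2.26×10^-3)(0.00216×10^-3) / 4.677×10^-9 = 1.04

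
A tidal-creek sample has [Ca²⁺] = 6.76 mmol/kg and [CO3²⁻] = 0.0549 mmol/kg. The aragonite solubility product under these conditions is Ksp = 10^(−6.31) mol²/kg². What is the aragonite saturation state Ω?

Ksp = 10^(−6.31) = 4.898×10^-7
Ω = [Ca²⁺][CO3²⁻]/Ksp = (6.76×10^-3)(0.0549×10^-3) / 4.898×10^-7 = 0.758

Ω = 0.758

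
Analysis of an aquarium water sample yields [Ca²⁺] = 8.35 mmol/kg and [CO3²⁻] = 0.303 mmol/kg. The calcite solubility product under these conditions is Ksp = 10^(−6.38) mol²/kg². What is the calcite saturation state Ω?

Ω = 6.07

Ksp = 10^(−6.38) = 4.169×10^-7
Ω = [Ca²⁺][CO3²⁻]/Ksp = (8.35×10^-3)(0.303×10^-3) / 4.169×10^-7 = 6.07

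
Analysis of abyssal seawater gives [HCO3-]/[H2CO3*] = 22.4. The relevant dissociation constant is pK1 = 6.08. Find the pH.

pH = 7.43

From K1 = [H⁺][HCO3-]/[H2CO3*]:  pH = pK1 + log₁₀([HCO3-]/[H2CO3*])
log₁₀(22.4) = +1.350
pH = 6.08 + (+1.350) = 7.43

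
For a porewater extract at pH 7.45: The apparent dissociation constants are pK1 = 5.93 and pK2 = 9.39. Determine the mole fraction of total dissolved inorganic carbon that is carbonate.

α₂ = 1 / (1 + [H⁺]/K2 + [H⁺]²/(K1K2)) = 1 / (1 + 10^+1.94 + 10^+0.42)
   = 1 / (1 + 87.096 + 2.6303) = 1/90.727 = 0.01102

α₂ = 0.0110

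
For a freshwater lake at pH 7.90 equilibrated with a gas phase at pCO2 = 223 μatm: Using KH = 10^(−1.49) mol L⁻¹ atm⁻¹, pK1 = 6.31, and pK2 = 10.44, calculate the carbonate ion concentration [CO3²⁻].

[CO2*] = KH · pCO2 = 10^(−1.49) × 223×10^-6 = 7.216×10^-6 mol/L
α₀ = 1/(1 + K1/[H⁺] + K1K2/[H⁺]²) = 1/(1 + 10^+1.59 + 10^-0.95) = 0.02499
DIC = [CO2*]/α₀ = 7.216×10^-6 / 0.02499 = 0.2888 mmol/L
[CO3²⁻] = α₂·DIC; α₂ = 0.002804, so [CO3²⁻] = 0.002804 × 0.2888 = 0.000810 mmol/L = 0.810 μmol/L

[CO3²⁻] = 0.810 μmol/L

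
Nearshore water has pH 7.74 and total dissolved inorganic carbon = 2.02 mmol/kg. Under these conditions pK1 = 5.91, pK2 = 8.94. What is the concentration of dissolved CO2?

α₀ = 1 / (1 + K1/[H⁺] + K1K2/[H⁺]²) = 1 / (1 + 10^+1.83 + 10^+0.63)
   = 1 / (1 + 67.608 + 4.2658) = 1/72.874 = 0.01372
[CO2*] = α₀ × DIC = 0.01372 × 2.02 = 0.0277 mmol/kg

[CO2*] = 0.0277 mmol/kg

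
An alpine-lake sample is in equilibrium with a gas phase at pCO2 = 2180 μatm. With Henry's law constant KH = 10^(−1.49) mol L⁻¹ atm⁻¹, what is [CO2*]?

KH = 10^(−1.49) = 3.236×10^-2 mol L⁻¹ atm⁻¹
[CO2*] = KH · pCO2 = 3.236×10^-2 × 2180×10^-6 atm = 7.05×10^-5 mol/L

[CO2*] = 70.5 μmol/L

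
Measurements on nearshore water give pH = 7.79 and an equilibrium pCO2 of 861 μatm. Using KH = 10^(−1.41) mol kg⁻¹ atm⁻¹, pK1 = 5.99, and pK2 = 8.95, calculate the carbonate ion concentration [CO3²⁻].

[CO3²⁻] = 0.146 mmol/kg

[CO2*] = KH · pCO2 = 10^(−1.41) × 861×10^-6 = 3.350×10^-5 mol/kg
α₀ = 1/(1 + K1/[H⁺] + K1K2/[H⁺]²) = 1/(1 + 10^+1.80 + 10^+0.64) = 0.01461
DIC = [CO2*]/α₀ = 3.350×10^-5 / 0.01461 = 2.293 mmol/kg
[CO3²⁻] = α₂·DIC; α₂ = 0.06376, so [CO3²⁻] = 0.06376 × 2.293 = 0.146 mmol/kg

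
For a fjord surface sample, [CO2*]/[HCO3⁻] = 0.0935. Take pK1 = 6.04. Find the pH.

pH = 7.07

From K1 = [H⁺][HCO3⁻]/[CO2*]:  pH = pK1 − log₁₀([CO2*]/[HCO3⁻])
log₁₀(0.0935) = -1.029
pH = 6.04 − (-1.029) = 7.07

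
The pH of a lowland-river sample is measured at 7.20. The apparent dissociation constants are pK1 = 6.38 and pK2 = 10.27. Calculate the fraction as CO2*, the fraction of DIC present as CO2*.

α₀ = 0.131

α₀ = 1 / (1 + K1/[H⁺] + K1K2/[H⁺]²) = 1 / (1 + 10^+0.82 + 10^-2.25)
   = 1 / (1 + 6.6069 + 0.0056234) = 1/7.6126 = 0.1314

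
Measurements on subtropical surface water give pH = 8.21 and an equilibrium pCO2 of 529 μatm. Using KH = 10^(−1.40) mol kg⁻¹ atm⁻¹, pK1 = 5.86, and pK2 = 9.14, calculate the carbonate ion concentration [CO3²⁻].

[CO2*] = KH · pCO2 = 10^(−1.40) × 529×10^-6 = 2.106×10^-5 mol/kg
α₀ = 1/(1 + K1/[H⁺] + K1K2/[H⁺]²) = 1/(1 + 10^+2.35 + 10^+1.42) = 0.003981
DIC = [CO2*]/α₀ = 2.106×10^-5 / 0.003981 = 5.290 mmol/kg
[CO3²⁻] = α₂·DIC; α₂ = 0.1047, so [CO3²⁻] = 0.1047 × 5.290 = 0.554 mmol/kg

[CO3²⁻] = 0.554 mmol/kg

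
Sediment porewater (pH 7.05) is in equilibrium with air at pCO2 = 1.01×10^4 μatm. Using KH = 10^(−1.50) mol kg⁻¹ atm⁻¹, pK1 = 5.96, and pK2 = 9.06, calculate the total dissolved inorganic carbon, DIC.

[CO2*] = KH · pCO2 = 10^(−1.50) × 1.01×10^4×10^-6 = 3.194×10^-4 mol/kg
α₀ = 1/(1 + K1/[H⁺] + K1K2/[H⁺]²) = 1/(1 + 10^+1.09 + 10^-0.92) = 0.07450
DIC = [CO2*]/α₀ = 3.194×10^-4 / 0.07450 = 4.29 mmol/kg

DIC = 4.29 mmol/kg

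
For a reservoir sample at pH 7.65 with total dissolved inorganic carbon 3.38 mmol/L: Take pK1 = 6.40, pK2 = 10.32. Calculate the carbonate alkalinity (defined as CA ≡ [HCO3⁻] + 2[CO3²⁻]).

CA = [HCO3⁻] + 2[CO3²⁻] = (α₁ + 2α₂)·DIC
At pH 7.65: [H⁺]/K1 = 10^-1.25 = 0.056234, K2/[H⁺] = 10^-2.67 = 0.0021380
α₁ = 1/(1 + 0.056234 + 0.0021380) = 1/1.0584 = 0.9448; α₂ = α₁·K2/[H⁺] = 0.002020
α₁ + 2α₂ = 0.9489
CA = 0.9489 × 3.38 = 3.21 mmol/L

CA = 3.21 mmol/L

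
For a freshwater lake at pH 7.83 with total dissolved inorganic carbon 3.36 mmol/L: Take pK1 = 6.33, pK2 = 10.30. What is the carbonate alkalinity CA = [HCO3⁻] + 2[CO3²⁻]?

CA = [HCO3⁻] + 2[CO3²⁻] = (α₁ + 2α₂)·DIC
At pH 7.83: [H⁺]/K1 = 10^-1.50 = 0.031623, K2/[H⁺] = 10^-2.47 = 0.0033884
α₁ = 1/(1 + 0.031623 + 0.0033884) = 1/1.0350 = 0.9662; α₂ = α₁·K2/[H⁺] = 0.003274
α₁ + 2α₂ = 0.9727
CA = 0.9727 × 3.36 = 3.27 mmol/L

CA = 3.27 mmol/L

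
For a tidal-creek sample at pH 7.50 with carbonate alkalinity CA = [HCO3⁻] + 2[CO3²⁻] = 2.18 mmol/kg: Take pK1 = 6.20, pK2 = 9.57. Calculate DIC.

CA = [HCO3⁻] + 2[CO3²⁻] = (α₁ + 2α₂)·DIC
At pH 7.50: [H⁺]/K1 = 10^-1.30 = 0.050119, K2/[H⁺] = 10^-2.07 = 0.0085114
α₁ = 1/(1 + 0.050119 + 0.0085114) = 1/1.0586 = 0.9446; α₂ = α₁·K2/[H⁺] = 0.008040
α₁ + 2α₂ = 0.9607
DIC = CA / (α₁ + 2α₂) = 2.18 / 0.9607 = 2.27 mmol/kg

DIC = 2.27 mmol/kg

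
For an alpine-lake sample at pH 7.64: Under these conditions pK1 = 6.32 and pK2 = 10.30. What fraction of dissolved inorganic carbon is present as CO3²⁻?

α₂ = 1 / (1 + [H⁺]/K2 + [H⁺]²/(K1K2)) = 1 / (1 + 10^+2.66 + 10^+1.34)
   = 1 / (1 + 457.09 + 21.878) = 1/479.97 = 0.002083

α₂ = 0.00208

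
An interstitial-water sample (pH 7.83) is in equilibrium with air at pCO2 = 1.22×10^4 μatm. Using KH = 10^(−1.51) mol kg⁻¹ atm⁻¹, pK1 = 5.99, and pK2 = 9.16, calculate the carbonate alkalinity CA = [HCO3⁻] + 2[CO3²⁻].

CA = 28.5 mmol/kg

[CO2*] = KH · pCO2 = 10^(−1.51) × 1.22×10^4×10^-6 = 3.770×10^-4 mol/kg
α₀ = 1/(1 + K1/[H⁺] + K1K2/[H⁺]²) = 1/(1 + 10^+1.84 + 10^+0.51) = 0.01362
DIC = [CO2*]/α₀ = 3.770×10^-4 / 0.01362 = 27.68 mmol/kg
CA = (α₁ + 2α₂)·DIC = (0.9423 + 2×0.04407) × 27.68 = 28.5 mmol/kg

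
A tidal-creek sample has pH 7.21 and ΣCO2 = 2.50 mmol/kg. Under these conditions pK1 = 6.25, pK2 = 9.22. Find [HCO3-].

α₁ = 1 / (1 + [H⁺]/K1 + K2/[H⁺]) = 1 / (1 + 10^-0.96 + 10^-2.01)
   = 1 / (1 + 0.10965 + 0.0097724) = 1/1.1194 = 0.8933
[HCO3⁻] = α₁ × DIC = 0.8933 × 2.50 = 2.23 mmol/kg

[HCO3⁻] = 2.23 mmol/kg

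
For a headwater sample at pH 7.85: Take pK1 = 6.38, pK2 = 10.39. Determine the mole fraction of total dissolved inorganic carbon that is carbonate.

α₂ = 1 / (1 + [H⁺]/K2 + [H⁺]²/(K1K2)) = 1 / (1 + 10^+2.54 + 10^+1.07)
   = 1 / (1 + 346.74 + 11.749) = 1/359.49 = 0.002782

α₂ = 0.00278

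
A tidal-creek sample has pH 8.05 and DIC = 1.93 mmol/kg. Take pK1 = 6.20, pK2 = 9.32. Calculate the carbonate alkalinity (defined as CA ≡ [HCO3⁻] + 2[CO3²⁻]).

CA = 2.00 mmol/kg

CA = [HCO3⁻] + 2[CO3²⁻] = (α₁ + 2α₂)·DIC
At pH 8.05: [H⁺]/K1 = 10^-1.85 = 0.014125, K2/[H⁺] = 10^-1.27 = 0.053703
α₁ = 1/(1 + 0.014125 + 0.053703) = 1/1.0678 = 0.9365; α₂ = α₁·K2/[H⁺] = 0.05029
α₁ + 2α₂ = 1.0371
CA = 1.0371 × 1.93 = 2.00 mmol/kg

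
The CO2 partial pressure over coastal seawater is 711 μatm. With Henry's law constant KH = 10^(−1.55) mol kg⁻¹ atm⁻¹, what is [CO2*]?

[CO2*] = 20.0 μmol/kg

KH = 10^(−1.55) = 2.818×10^-2 mol kg⁻¹ atm⁻¹
[CO2*] = KH · pCO2 = 2.818×10^-2 × 711×10^-6 atm = 2.00×10^-5 mol/kg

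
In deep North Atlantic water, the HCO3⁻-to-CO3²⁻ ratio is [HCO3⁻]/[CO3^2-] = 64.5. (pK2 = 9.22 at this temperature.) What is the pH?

From K2 = [H⁺][CO3^2-]/[HCO3⁻]:  pH = pK2 − log₁₀([HCO3⁻]/[CO3^2-])
log₁₀(64.5) = +1.810
pH = 9.22 − (+1.810) = 7.41

pH = 7.41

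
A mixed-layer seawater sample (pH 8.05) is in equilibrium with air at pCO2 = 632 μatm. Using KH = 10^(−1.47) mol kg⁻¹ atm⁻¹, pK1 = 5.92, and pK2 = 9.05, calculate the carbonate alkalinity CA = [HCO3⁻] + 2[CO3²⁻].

[CO2*] = KH · pCO2 = 10^(−1.47) × 632×10^-6 = 2.141×10^-5 mol/kg
α₀ = 1/(1 + K1/[H⁺] + K1K2/[H⁺]²) = 1/(1 + 10^+2.13 + 10^+1.13) = 0.006694
DIC = [CO2*]/α₀ = 2.141×10^-5 / 0.006694 = 3.199 mmol/kg
CA = (α₁ + 2α₂)·DIC = (0.9030 + 2×0.09030) × 3.199 = 3.47 mmol/kg

CA = 3.47 mmol/kg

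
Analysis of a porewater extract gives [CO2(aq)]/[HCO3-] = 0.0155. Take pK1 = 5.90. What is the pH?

From K1 = [H⁺][HCO3-]/[CO2(aq)]:  pH = pK1 − log₁₀([CO2(aq)]/[HCO3-])
log₁₀(0.0155) = -1.810
pH = 5.90 − (-1.810) = 7.71

pH = 7.71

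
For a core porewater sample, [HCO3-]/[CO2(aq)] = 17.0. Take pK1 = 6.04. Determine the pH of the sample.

From K1 = [H⁺][HCO3-]/[CO2(aq)]:  pH = pK1 + log₁₀([HCO3-]/[CO2(aq)])
log₁₀(17.0) = +1.230
pH = 6.04 + (+1.230) = 7.27

pH = 7.27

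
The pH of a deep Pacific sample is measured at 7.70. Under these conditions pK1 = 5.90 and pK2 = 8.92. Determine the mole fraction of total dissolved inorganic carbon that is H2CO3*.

α₀ = 1 / (1 + K1/[H⁺] + K1K2/[H⁺]²) = 1 / (1 + 10^+1.80 + 10^+0.58)
   = 1 / (1 + 63.096 + 3.8019) = 1/67.898 = 0.01473

α₀ = 0.0147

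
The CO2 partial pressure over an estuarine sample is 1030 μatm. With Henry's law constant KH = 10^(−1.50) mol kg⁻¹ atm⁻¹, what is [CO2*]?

KH = 10^(−1.50) = 3.162×10^-2 mol kg⁻¹ atm⁻¹
[CO2*] = KH · pCO2 = 3.162×10^-2 × 1030×10^-6 atm = 3.26×10^-5 mol/kg

[CO2*] = 32.6 μmol/kg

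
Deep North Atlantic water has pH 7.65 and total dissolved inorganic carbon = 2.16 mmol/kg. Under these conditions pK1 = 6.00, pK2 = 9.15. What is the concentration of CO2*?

α₀ = 1 / (1 + K1/[H⁺] + K1K2/[H⁺]²) = 1 / (1 + 10^+1.65 + 10^+0.15)
   = 1 / (1 + 44.668 + 1.4125) = 1/47.081 = 0.02124
[CO2*] = α₀ × DIC = 0.02124 × 2.16 = 0.0459 mmol/kg

[CO2*] = 0.0459 mmol/kg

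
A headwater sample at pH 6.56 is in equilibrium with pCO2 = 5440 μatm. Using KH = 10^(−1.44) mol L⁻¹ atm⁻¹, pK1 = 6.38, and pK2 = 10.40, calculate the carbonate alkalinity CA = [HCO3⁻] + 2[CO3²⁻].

CA = 0.299 mmol/L

[CO2*] = KH · pCO2 = 10^(−1.44) × 5440×10^-6 = 1.975×10^-4 mol/L
α₀ = 1/(1 + K1/[H⁺] + K1K2/[H⁺]²) = 1/(1 + 10^+0.18 + 10^-3.66) = 0.3978
DIC = [CO2*]/α₀ = 1.975×10^-4 / 0.3978 = 0.4965 mmol/L
CA = (α₁ + 2α₂)·DIC = (0.6021 + 2×8.703×10^-5) × 0.4965 = 0.299 mmol/L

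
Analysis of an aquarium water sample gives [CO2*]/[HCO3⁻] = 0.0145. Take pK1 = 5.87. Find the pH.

From K1 = [H⁺][HCO3⁻]/[CO2*]:  pH = pK1 − log₁₀([CO2*]/[HCO3⁻])
log₁₀(0.0145) = -1.839
pH = 5.87 − (-1.839) = 7.71

pH = 7.71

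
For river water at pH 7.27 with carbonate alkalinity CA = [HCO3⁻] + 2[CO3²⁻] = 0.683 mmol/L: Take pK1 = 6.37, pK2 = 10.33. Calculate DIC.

DIC = 0.768 mmol/L

CA = [HCO3⁻] + 2[CO3²⁻] = (α₁ + 2α₂)·DIC
At pH 7.27: [H⁺]/K1 = 10^-0.90 = 0.12589, K2/[H⁺] = 10^-3.06 = 0.00087096
α₁ = 1/(1 + 0.12589 + 0.00087096) = 1/1.1268 = 0.8875; α₂ = α₁·K2/[H⁺] = 0.0007730
α₁ + 2α₂ = 0.8890
DIC = CA / (α₁ + 2α₂) = 0.683 / 0.8890 = 0.768 mmol/L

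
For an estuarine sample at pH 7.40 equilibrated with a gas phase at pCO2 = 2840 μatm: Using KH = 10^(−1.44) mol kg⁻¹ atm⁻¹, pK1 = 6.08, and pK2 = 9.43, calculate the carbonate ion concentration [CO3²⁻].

[CO3²⁻] = 0.0201 mmol/kg

[CO2*] = KH · pCO2 = 10^(−1.44) × 2840×10^-6 = 1.031×10^-4 mol/kg
α₀ = 1/(1 + K1/[H⁺] + K1K2/[H⁺]²) = 1/(1 + 10^+1.32 + 10^-0.71) = 0.04527
DIC = [CO2*]/α₀ = 1.031×10^-4 / 0.04527 = 2.278 mmol/kg
[CO3²⁻] = α₂·DIC; α₂ = 0.008828, so [CO3²⁻] = 0.008828 × 2.278 = 0.0201 mmol/kg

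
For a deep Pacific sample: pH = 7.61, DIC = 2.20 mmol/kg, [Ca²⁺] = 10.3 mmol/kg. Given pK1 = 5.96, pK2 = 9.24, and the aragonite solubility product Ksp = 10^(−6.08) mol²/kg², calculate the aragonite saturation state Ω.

α₂ = 1 / (1 + [H⁺]/K2 + [H⁺]²/(K1K2)) = 1 / (1 + 10^+1.63 + 10^-0.02)
   = 1 / (1 + 42.658 + 0.95499) = 1/44.613 = 0.02242
[CO3²⁻] = α₂ × DIC = 0.02242 × 2.20 = 0.04931 mmol/kg
Ksp = 10^(−6.08) = 8.318×10^-7
Ω = [Ca²⁺][CO3²⁻]/Ksp = (10.3×10^-3)(4.931×10^-5) / 8.318×10^-7 = 0.611

Ω = 0.611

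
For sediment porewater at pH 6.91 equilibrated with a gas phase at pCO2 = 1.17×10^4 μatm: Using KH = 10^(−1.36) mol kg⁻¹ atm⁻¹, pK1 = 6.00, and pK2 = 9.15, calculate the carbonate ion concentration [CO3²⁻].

[CO3²⁻] = 0.0239 mmol/kg

[CO2*] = KH · pCO2 = 10^(−1.36) × 1.17×10^4×10^-6 = 5.107×10^-4 mol/kg
α₀ = 1/(1 + K1/[H⁺] + K1K2/[H⁺]²) = 1/(1 + 10^+0.91 + 10^-1.33) = 0.1090
DIC = [CO2*]/α₀ = 5.107×10^-4 / 0.1090 = 4.686 mmol/kg
[CO3²⁻] = α₂·DIC; α₂ = 0.005098, so [CO3²⁻] = 0.005098 × 4.686 = 0.0239 mmol/kg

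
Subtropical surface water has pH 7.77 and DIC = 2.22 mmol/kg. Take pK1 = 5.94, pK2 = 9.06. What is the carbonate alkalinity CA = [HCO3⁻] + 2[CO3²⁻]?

CA = 2.30 mmol/kg

CA = [HCO3⁻] + 2[CO3²⁻] = (α₁ + 2α₂)·DIC
At pH 7.77: [H⁺]/K1 = 10^-1.83 = 0.014791, K2/[H⁺] = 10^-1.29 = 0.051286
α₁ = 1/(1 + 0.014791 + 0.051286) = 1/1.0661 = 0.9380; α₂ = α₁·K2/[H⁺] = 0.04811
α₁ + 2α₂ = 1.0342
CA = 1.0342 × 2.22 = 2.30 mmol/kg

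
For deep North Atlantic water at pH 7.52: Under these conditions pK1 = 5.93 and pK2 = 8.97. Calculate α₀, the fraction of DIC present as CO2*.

α₀ = 0.0242

α₀ = 1 / (1 + K1/[H⁺] + K1K2/[H⁺]²) = 1 / (1 + 10^+1.59 + 10^+0.14)
   = 1 / (1 + 38.905 + 1.3804) = 1/41.285 = 0.02422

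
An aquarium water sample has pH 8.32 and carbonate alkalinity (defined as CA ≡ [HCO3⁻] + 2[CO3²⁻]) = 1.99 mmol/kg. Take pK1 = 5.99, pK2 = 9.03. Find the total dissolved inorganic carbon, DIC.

DIC = 1.72 mmol/kg

CA = [HCO3⁻] + 2[CO3²⁻] = (α₁ + 2α₂)·DIC
At pH 8.32: [H⁺]/K1 = 10^-2.33 = 0.0046774, K2/[H⁺] = 10^-0.71 = 0.19498
α₁ = 1/(1 + 0.0046774 + 0.19498) = 1/1.1997 = 0.8336; α₂ = α₁·K2/[H⁺] = 0.1625
α₁ + 2α₂ = 1.1586
DIC = CA / (α₁ + 2α₂) = 1.99 / 1.1586 = 1.72 mmol/kg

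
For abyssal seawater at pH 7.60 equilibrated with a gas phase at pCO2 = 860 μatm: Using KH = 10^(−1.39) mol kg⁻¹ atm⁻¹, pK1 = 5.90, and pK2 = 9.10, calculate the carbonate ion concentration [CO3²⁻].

[CO2*] = KH · pCO2 = 10^(−1.39) × 860×10^-6 = 3.503×10^-5 mol/kg
α₀ = 1/(1 + K1/[H⁺] + K1K2/[H⁺]²) = 1/(1 + 10^+1.70 + 10^+0.20) = 0.01897
DIC = [CO2*]/α₀ = 3.503×10^-5 / 0.01897 = 1.846 mmol/kg
[CO3²⁻] = α₂·DIC; α₂ = 0.03007, so [CO3²⁻] = 0.03007 × 1.846 = 0.0555 mmol/kg

[CO3²⁻] = 0.0555 mmol/kg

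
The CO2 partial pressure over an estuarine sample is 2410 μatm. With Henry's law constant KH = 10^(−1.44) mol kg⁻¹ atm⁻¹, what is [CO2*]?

[CO2*] = 87.5 μmol/kg

KH = 10^(−1.44) = 3.631×10^-2 mol kg⁻¹ atm⁻¹
[CO2*] = KH · pCO2 = 3.631×10^-2 × 2410×10^-6 atm = 8.75×10^-5 mol/kg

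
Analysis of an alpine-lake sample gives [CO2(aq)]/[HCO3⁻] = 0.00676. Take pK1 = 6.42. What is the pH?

From K1 = [H⁺][HCO3⁻]/[CO2(aq)]:  pH = pK1 − log₁₀([CO2(aq)]/[HCO3⁻])
log₁₀(0.00676) = -2.170
pH = 6.42 − (-2.170) = 8.59

pH = 8.59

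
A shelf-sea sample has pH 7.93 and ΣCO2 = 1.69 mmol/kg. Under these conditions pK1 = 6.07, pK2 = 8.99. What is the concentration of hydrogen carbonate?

α₁ = 1 / (1 + [H⁺]/K1 + K2/[H⁺]) = 1 / (1 + 10^-1.86 + 10^-1.06)
   = 1 / (1 + 0.013804 + 0.087096) = 1/1.1009 = 0.9083
[HCO3⁻] = α₁ × DIC = 0.9083 × 1.69 = 1.54 mmol/kg

[HCO3⁻] = 1.54 mmol/kg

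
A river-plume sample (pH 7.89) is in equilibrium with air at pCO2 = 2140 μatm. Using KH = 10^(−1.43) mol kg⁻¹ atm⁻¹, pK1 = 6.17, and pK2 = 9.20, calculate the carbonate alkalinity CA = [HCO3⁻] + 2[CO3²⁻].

CA = 4.58 mmol/kg

[CO2*] = KH · pCO2 = 10^(−1.43) × 2140×10^-6 = 7.951×10^-5 mol/kg
α₀ = 1/(1 + K1/[H⁺] + K1K2/[H⁺]²) = 1/(1 + 10^+1.72 + 10^+0.41) = 0.01784
DIC = [CO2*]/α₀ = 7.951×10^-5 / 0.01784 = 4.457 mmol/kg
CA = (α₁ + 2α₂)·DIC = (0.9363 + 2×0.04586) × 4.457 = 4.58 mmol/kg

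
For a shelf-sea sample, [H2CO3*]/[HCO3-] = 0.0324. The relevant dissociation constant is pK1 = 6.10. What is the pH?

From K1 = [H⁺][HCO3-]/[H2CO3*]:  pH = pK1 − log₁₀([H2CO3*]/[HCO3-])
log₁₀(0.0324) = -1.489
pH = 6.10 − (-1.489) = 7.59

pH = 7.59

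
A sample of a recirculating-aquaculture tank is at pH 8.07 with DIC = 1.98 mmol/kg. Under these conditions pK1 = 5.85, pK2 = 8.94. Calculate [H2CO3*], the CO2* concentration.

[CO2*] = 10.5 μmol/kg

α₀ = 1 / (1 + K1/[H⁺] + K1K2/[H⁺]²) = 1 / (1 + 10^+2.22 + 10^+1.35)
   = 1 / (1 + 165.96 + 22.387) = 1/189.35 = 0.005281
[CO2*] = α₀ × DIC = 0.005281 × 1.98 = 0.0105 mmol/kg = 10.5 μmol/kg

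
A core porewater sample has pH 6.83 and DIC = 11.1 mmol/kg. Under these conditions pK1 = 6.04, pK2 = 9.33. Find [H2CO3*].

[CO2*] = 1.54 mmol/kg

α₀ = 1 / (1 + K1/[H⁺] + K1K2/[H⁺]²) = 1 / (1 + 10^+0.79 + 10^-1.71)
   = 1 / (1 + 6.1660 + 0.019498) = 1/7.1854 = 0.1392
[CO2*] = α₀ × DIC = 0.1392 × 11.1 = 1.54 mmol/kg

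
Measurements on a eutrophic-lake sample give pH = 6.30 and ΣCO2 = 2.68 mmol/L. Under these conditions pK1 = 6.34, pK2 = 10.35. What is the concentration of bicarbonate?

α₁ = 1 / (1 + [H⁺]/K1 + K2/[H⁺]) = 1 / (1 + 10^+0.04 + 10^-4.05)
   = 1 / (1 + 1.0965 + 8.9125×10^-5) = 1/2.0966 = 0.4770
[HCO3⁻] = α₁ × DIC = 0.4770 × 2.68 = 1.28 mmol/L

[HCO3⁻] = 1.28 mmol/L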